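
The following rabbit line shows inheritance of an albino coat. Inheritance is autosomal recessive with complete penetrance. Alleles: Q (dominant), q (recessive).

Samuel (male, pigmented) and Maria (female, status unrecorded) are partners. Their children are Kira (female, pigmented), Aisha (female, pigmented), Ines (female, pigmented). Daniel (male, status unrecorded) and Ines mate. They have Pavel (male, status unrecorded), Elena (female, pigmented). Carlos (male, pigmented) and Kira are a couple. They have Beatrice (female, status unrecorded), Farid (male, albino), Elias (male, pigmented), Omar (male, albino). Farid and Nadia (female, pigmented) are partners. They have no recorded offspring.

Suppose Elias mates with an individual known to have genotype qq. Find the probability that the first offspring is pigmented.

2/3

Carlos is pigmented so carries Q and passed q to Farid (qq), so Carlos is Qq.
Kira is pigmented so carries Q and passed q to Farid (qq), so Kira is Qq.
Elias is a pigmented offspring of Carlos (Qq) × Kira (Qq), whose cross gives 1/4 QQ : 1/2 Qq : 1/4 qq; conditioning on being pigmented, Elias is QQ with probability 1/3, Qq with probability 2/3.
Summing over parental genotype combinations, P(offspring is pigmented) = 1/3·1 + 2/3·1/2 = 2/3.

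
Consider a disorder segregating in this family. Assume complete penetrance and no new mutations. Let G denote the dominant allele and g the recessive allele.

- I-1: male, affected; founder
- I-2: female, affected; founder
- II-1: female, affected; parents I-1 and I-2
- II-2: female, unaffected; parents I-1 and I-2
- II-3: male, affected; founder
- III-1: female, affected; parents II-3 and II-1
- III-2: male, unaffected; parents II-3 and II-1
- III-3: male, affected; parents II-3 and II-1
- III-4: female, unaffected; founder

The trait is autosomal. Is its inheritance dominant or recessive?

dominant

I-1 and I-2 are both affected yet have an unaffected child II-2. Under a recessive model two affected parents are homozygous and every child would be affected, so the trait cannot be recessive.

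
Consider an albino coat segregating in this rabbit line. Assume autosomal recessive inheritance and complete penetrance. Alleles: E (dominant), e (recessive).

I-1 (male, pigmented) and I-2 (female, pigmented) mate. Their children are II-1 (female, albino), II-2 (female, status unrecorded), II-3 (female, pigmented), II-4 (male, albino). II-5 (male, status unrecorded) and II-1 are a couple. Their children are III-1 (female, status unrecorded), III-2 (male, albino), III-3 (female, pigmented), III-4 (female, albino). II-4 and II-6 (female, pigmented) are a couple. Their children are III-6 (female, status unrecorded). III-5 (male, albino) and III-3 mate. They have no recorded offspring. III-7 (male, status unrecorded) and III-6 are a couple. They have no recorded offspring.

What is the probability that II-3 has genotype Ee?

2/3

I-1 is pigmented so carries E and passed e to II-1 (ee), so I-1 is Ee.
I-2 is pigmented so carries E and passed e to II-1 (ee), so I-2 is Ee.
Their cross gives offspring ratios 1/4 EE : 1/2 Ee : 1/4 ee. Conditioning on II-3 being pigmented, P(Ee) = 1/2 / 3/4 = 2/3.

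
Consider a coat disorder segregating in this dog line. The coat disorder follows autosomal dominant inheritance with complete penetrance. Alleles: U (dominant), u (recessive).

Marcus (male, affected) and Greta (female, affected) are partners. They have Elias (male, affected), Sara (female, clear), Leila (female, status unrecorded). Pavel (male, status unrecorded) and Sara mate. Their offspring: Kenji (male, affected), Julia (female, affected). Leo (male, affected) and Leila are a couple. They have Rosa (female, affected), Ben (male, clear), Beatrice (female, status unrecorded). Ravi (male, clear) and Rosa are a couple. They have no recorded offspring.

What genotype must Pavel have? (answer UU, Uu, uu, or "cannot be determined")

cannot be determined

Pavel's phenotype is unrecorded, and no parent or child forces a single allele at both positions; consistent genotype assignments exist with Pavel as UU or Uu.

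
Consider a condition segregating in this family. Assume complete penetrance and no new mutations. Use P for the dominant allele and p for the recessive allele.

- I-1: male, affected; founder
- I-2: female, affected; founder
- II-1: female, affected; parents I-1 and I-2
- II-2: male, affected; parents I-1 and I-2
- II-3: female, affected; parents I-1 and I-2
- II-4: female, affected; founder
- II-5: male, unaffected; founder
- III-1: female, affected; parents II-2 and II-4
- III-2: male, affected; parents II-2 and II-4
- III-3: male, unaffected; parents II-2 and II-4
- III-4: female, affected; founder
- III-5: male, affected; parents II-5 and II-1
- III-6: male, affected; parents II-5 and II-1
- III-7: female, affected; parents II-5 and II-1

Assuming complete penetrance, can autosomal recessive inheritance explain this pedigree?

Under autosomal recessive, III-3 (unaffected, male) cannot arise from II-2 (affected) × II-4 (affected).

No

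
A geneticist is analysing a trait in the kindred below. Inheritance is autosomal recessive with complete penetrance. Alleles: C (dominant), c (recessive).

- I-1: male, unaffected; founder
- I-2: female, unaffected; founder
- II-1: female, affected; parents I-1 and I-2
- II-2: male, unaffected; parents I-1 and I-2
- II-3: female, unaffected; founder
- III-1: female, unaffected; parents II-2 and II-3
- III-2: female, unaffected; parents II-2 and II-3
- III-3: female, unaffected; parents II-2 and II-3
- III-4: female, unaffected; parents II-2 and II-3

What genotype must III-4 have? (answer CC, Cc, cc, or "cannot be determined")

cannot be determined

III-4's phenotype allows CC or Cc, and no parent or child forces a single allele at both positions; consistent genotype assignments exist with III-4 as CC or Cc.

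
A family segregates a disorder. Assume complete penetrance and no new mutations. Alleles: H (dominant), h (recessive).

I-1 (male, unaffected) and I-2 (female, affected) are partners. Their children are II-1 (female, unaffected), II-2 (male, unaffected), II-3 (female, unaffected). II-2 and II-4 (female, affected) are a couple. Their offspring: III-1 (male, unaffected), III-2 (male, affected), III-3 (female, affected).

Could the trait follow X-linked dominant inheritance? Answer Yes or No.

A consistent assignment under X-linked dominant exists: I-1 X^h Y, I-2 X^H X^h, II-1 X^h X^h, II-2 X^h Y, II-3 X^h X^h, II-4 X^H X^h, III-1 X^h Y, III-2 X^H Y, III-3 X^H X^h.
In this assignment every recorded phenotype matches its genotype and every non-founder's genotype is obtainable from its parents' genotypes, so the pedigree is consistent.

Yes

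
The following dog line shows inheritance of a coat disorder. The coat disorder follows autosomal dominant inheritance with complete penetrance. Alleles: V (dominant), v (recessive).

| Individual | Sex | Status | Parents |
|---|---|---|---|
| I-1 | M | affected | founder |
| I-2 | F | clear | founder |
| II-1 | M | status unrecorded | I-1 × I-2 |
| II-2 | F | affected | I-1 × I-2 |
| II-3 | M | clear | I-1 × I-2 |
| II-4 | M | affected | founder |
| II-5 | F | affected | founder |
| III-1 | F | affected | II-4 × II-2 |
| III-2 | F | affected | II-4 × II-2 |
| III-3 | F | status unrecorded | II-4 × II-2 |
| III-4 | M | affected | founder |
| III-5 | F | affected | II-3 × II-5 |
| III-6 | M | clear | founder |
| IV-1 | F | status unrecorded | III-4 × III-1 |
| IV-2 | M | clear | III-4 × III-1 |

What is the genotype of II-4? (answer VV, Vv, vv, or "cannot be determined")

II-4's phenotype allows VV or Vv, and no parent or child forces a single allele at both positions; consistent genotype assignments exist with II-4 as VV or Vv.

cannot be determined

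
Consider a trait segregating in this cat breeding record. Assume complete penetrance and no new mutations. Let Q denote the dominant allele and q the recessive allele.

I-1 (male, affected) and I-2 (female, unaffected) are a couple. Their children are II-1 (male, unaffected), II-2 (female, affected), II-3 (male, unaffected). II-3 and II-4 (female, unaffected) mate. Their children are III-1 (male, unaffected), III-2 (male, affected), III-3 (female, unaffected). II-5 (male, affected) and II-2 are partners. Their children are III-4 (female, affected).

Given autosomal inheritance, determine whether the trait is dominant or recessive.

recessive

II-3 and II-4 are both unaffected yet have an affected child III-2. Under dominance, an affected child requires at least one affected parent, so the trait cannot be dominant.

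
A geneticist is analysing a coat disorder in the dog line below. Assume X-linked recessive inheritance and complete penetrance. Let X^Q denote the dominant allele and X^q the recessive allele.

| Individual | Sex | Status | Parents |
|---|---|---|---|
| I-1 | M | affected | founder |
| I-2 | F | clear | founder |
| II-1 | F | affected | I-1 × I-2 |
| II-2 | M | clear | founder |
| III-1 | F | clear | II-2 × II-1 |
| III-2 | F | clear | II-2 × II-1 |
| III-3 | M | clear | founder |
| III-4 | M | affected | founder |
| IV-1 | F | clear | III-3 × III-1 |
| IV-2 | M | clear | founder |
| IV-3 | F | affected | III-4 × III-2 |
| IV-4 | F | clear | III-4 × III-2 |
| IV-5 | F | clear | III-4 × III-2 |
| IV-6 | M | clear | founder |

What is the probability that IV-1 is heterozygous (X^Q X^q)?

III-3 is clear, so III-3 is X^Q Y.
III-1 is clear so carries Q and received q from II-1 (X^q X^q), so III-1 is X^Q X^q.
Their cross gives offspring ratios 1/2 X^Q X^Q : 1/2 X^Q X^q. Conditioning on IV-1 being clear, P(X^Q X^q) = 1/2 / 1 = 1/2.

1/2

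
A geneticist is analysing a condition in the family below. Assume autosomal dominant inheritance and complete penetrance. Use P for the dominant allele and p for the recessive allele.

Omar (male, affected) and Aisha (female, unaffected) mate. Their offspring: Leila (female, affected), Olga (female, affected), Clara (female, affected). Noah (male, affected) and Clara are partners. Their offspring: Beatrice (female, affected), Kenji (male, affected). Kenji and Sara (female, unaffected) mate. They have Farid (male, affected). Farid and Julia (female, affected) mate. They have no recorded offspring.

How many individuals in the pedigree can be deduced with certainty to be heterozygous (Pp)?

4

Obligate heterozygotes: Leila is affected so carries P and received p from Aisha (pp), so Leila is Pp; Olga is affected so carries P and received p from Aisha (pp), so Olga is Pp; Clara is affected so carries P and received p from Aisha (pp), so Clara is Pp; Farid is affected so carries P and received p from Sara (pp), so Farid is Pp.
Every other individual is either homozygous by phenotype or has at least one consistent homozygous assignment, so the count is 4.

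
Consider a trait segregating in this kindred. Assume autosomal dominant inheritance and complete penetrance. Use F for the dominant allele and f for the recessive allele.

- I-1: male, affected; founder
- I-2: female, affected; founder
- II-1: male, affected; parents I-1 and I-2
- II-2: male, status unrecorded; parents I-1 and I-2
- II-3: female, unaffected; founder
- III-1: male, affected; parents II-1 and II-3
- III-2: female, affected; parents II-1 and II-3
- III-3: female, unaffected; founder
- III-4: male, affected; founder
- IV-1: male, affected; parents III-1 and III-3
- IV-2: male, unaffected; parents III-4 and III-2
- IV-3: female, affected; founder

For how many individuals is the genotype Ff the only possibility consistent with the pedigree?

Obligate heterozygotes: III-1 is affected so carries F and received f from II-3 (ff), so III-1 is Ff; III-2 is affected so carries F and received f from II-3 (ff), so III-2 is Ff; III-4 is affected so carries F and passed f to IV-2 (ff), so III-4 is Ff; IV-1 is affected so carries F and received f from III-3 (ff), so IV-1 is Ff.
Every other individual is either homozygous by phenotype or has at least one consistent homozygous assignment, so the count is 4.

4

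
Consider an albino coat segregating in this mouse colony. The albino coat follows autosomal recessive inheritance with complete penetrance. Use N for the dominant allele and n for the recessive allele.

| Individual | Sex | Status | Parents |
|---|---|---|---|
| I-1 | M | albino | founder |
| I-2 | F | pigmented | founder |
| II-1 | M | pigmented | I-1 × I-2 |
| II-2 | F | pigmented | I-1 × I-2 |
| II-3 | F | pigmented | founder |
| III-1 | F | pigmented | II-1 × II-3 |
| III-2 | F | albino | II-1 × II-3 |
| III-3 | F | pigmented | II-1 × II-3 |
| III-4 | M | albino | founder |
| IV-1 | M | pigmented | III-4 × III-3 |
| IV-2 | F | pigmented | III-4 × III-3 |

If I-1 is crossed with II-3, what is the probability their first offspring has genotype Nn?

I-1 is albino, so I-1 is nn.
II-3 is pigmented so carries N and passed n to III-2 (nn), so II-3 is Nn.
The cross gives 1/2 Nn : 1/2 nn, so P(offspring has genotype Nn) = 1/2.

1/2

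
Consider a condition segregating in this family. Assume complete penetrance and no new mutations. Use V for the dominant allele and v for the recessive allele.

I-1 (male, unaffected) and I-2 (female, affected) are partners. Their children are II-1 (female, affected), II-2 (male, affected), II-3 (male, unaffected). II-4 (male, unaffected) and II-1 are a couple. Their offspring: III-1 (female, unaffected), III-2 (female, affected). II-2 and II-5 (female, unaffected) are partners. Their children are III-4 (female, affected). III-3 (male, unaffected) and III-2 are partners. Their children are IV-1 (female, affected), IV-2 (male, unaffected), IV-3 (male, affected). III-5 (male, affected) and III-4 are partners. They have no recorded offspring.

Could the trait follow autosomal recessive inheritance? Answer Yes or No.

A consistent assignment under autosomal recessive exists: I-1 Vv, I-2 vv, II-1 vv, II-2 vv, II-3 Vv, II-4 Vv, II-5 Vv, III-1 Vv, III-2 vv, III-3 Vv, III-4 vv, III-5 vv, IV-1 vv, IV-2 Vv, IV-3 vv.
In this assignment every recorded phenotype matches its genotype and every non-founder's genotype is obtainable from its parents' genotypes, so the pedigree is consistent.

Yes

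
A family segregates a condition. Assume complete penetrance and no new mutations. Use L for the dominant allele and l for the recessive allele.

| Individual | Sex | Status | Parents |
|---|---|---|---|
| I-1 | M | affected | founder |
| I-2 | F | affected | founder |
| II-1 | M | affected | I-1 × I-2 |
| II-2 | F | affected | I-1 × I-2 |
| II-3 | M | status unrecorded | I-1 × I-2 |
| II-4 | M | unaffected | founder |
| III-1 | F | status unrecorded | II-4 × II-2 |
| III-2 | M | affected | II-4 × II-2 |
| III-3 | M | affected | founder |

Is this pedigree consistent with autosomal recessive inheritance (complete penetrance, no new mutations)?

Yes

A consistent assignment under autosomal recessive exists: I-1 ll, I-2 ll, II-1 ll, II-2 ll, II-3 ll, II-4 Ll, III-1 Ll, III-2 ll, III-3 ll.
In this assignment every recorded phenotype matches its genotype and every non-founder's genotype is obtainable from its parents' genotypes, so the pedigree is consistent.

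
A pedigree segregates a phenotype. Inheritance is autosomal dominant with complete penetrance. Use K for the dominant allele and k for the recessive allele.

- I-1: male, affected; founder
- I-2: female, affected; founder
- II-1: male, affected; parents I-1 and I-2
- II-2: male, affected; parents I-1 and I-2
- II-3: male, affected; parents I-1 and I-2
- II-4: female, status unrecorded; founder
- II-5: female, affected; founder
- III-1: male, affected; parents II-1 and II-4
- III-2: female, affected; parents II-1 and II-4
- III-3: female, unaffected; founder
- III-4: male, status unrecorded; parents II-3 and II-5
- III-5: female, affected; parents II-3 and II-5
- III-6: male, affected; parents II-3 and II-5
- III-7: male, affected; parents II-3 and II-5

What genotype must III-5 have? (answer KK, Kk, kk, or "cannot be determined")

cannot be determined

III-5's phenotype allows KK or Kk, and no parent or child forces a single allele at both positions; consistent genotype assignments exist with III-5 as KK or Kk.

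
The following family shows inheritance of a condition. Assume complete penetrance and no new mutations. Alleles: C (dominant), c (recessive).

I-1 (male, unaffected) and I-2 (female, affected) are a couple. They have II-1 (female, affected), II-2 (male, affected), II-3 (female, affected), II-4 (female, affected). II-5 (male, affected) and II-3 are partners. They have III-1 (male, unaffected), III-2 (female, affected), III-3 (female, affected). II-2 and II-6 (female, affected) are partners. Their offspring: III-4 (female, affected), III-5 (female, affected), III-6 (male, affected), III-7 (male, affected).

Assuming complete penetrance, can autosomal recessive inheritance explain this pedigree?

No

Under autosomal recessive, III-1 (unaffected, male) cannot arise from II-5 (affected) × II-3 (affected).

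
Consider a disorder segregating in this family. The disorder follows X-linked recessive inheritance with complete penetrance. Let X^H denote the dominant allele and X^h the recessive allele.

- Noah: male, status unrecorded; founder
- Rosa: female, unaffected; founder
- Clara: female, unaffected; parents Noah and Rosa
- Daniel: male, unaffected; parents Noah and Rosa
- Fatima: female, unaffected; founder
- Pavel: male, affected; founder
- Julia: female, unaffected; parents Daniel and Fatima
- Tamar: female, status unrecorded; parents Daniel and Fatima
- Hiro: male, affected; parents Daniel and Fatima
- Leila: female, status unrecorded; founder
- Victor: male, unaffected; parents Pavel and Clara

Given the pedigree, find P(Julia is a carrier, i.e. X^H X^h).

Daniel is unaffected, so Daniel is X^H Y.
Fatima is unaffected so carries H and passed h to Hiro (X^h Y), so Fatima is X^H X^h.
Their cross gives offspring ratios 1/2 X^H X^H : 1/2 X^H X^h. Conditioning on Julia being unaffected, P(X^H X^h) = 1/2 / 1 = 1/2.

1/2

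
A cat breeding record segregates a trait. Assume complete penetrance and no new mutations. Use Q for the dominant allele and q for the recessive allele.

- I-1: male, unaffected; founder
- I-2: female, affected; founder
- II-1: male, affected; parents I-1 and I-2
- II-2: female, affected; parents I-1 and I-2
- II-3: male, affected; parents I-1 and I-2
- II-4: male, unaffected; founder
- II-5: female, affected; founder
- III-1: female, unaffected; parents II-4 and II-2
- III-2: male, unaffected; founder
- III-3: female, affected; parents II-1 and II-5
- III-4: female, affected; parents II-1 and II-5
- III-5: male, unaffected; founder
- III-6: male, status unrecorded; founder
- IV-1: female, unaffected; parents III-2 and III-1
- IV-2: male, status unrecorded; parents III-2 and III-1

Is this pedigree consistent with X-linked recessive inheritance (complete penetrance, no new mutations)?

Under X-linked recessive, II-2 (affected, female) cannot arise from I-1 (unaffected) × I-2 (affected).

No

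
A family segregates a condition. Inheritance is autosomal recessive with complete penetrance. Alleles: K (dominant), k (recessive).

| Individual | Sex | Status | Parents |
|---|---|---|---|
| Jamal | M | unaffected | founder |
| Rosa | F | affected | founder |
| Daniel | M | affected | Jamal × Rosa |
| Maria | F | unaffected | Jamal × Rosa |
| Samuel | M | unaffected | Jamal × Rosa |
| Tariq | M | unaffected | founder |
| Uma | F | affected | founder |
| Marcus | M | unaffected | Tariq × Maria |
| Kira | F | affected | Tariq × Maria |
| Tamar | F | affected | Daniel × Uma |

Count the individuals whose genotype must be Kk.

4

Obligate heterozygotes: Jamal is unaffected so carries K and passed k to Daniel (kk), so Jamal is Kk; Maria is unaffected so carries K and received k from Rosa (kk), so Maria is Kk; Samuel is unaffected so carries K and received k from Rosa (kk), so Samuel is Kk; Tariq is unaffected so carries K and passed k to Kira (kk), so Tariq is Kk.
Every other individual is either homozygous by phenotype or has at least one consistent homozygous assignment, so the count is 4.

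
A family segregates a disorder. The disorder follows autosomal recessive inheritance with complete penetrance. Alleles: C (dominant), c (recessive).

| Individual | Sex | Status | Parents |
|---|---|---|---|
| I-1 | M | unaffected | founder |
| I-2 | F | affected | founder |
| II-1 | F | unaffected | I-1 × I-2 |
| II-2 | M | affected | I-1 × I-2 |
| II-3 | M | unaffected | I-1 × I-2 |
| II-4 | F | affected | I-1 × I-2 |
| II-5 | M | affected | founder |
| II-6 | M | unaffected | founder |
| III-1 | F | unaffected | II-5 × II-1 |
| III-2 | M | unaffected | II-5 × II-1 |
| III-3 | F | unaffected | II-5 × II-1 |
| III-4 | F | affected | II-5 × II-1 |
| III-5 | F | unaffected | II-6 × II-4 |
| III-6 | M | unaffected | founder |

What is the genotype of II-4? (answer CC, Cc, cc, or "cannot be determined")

II-4 is affected, so II-4 is cc.

cc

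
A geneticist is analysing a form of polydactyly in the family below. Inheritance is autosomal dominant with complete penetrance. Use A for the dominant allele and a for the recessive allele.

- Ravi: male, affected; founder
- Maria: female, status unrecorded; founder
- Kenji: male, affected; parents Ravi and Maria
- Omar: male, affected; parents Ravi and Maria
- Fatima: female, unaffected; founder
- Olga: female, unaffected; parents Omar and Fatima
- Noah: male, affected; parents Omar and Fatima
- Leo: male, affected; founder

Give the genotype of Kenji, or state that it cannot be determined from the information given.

Kenji's phenotype allows AA or Aa, and no parent or child forces a single allele at both positions; consistent genotype assignments exist with Kenji as AA or Aa.

cannot be determined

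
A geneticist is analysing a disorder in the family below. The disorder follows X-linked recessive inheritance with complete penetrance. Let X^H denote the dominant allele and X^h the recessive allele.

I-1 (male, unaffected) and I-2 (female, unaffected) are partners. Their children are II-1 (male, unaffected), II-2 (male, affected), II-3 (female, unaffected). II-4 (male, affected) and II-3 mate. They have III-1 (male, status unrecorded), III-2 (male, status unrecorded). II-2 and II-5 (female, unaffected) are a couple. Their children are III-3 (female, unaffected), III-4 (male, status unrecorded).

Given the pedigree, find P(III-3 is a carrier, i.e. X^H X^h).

1

III-3 is unaffected so carries H and received h from II-2 (X^h Y), so III-3 is X^H X^h, giving P(X^H X^h) = 1.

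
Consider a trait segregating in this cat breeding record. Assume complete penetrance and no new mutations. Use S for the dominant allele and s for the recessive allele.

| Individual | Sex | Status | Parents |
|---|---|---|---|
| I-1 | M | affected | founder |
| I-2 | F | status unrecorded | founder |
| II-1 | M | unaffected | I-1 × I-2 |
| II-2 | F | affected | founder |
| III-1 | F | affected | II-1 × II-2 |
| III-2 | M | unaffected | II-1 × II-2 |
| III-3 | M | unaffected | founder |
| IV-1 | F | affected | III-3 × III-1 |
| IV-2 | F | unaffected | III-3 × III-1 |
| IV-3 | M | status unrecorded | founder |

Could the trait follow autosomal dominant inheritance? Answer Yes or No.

Yes

A consistent assignment under autosomal dominant exists: I-1 Ss, I-2 Ss, II-1 ss, II-2 Ss, III-1 Ss, III-2 ss, III-3 ss, IV-1 Ss, IV-2 ss, IV-3 SS.
In this assignment every recorded phenotype matches its genotype and every non-founder's genotype is obtainable from its parents' genotypes, so the pedigree is consistent.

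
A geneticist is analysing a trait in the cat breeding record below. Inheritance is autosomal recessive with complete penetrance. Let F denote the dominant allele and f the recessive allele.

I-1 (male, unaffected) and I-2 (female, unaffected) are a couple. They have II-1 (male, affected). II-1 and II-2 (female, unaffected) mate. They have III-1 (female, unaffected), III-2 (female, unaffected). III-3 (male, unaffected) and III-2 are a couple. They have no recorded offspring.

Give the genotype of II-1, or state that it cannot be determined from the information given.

ff

II-1 is affected, so II-1 is ff.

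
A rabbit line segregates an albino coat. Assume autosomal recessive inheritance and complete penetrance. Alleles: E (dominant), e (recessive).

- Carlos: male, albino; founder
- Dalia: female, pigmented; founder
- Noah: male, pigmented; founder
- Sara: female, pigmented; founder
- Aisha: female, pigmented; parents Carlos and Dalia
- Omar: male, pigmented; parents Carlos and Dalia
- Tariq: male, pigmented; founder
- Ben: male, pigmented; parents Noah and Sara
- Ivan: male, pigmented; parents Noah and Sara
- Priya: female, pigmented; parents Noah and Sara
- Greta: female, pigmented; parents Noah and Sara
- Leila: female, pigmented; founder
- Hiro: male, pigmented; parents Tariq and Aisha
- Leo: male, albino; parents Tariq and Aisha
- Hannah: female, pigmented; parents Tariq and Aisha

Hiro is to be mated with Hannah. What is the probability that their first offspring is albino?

Tariq is pigmented so carries E and passed e to Leo (ee), so Tariq is Ee.
Aisha is pigmented so carries E and received e from Carlos (ee), so Aisha is Ee.
Hiro is a pigmented offspring of Tariq (Ee) × Aisha (Ee), whose cross gives 1/4 EE : 1/2 Ee : 1/4 ee; conditioning on being pigmented, Hiro is EE with probability 1/3, Ee with probability 2/3.
Hannah is a pigmented offspring of Tariq (Ee) × Aisha (Ee), whose cross gives 1/4 EE : 1/2 Ee : 1/4 ee; conditioning on being pigmented, Hannah is EE with probability 1/3, Ee with probability 2/3.
Summing over parental genotype combinations, P(offspring is albino) = 4/9·1/4 = 1/9.

1/9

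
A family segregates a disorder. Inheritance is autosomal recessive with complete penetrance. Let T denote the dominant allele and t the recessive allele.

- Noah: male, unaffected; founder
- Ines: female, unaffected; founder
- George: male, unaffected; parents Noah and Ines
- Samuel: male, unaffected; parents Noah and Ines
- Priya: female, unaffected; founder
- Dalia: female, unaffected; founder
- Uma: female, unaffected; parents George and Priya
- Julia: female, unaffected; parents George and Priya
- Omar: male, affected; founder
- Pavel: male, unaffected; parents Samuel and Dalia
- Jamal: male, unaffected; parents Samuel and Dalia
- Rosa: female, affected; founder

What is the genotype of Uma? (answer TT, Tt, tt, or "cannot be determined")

cannot be determined

Uma's phenotype allows TT or Tt, and no parent or child forces a single allele at both positions; consistent genotype assignments exist with Uma as TT or Tt.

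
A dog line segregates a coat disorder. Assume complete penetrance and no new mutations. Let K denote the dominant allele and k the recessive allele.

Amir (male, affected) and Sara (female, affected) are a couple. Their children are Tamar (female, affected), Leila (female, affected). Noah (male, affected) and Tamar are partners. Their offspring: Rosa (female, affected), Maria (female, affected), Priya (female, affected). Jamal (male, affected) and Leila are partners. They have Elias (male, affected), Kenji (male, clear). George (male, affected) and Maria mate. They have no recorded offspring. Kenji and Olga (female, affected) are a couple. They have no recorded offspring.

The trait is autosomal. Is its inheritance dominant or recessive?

Jamal and Leila are both affected yet have a clear child Kenji. Under a recessive model two affected parents are homozygous and every child would be affected, so the trait cannot be recessive.

dominant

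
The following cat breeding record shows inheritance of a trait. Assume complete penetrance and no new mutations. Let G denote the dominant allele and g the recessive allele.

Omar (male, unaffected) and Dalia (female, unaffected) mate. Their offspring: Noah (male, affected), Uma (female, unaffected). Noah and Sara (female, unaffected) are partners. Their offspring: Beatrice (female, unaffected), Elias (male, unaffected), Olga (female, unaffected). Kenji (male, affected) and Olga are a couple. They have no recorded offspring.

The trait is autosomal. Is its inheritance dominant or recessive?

recessive

Omar and Dalia are both unaffected yet have an affected child Noah. Under dominance, an affected child requires at least one affected parent, so the trait cannot be dominant.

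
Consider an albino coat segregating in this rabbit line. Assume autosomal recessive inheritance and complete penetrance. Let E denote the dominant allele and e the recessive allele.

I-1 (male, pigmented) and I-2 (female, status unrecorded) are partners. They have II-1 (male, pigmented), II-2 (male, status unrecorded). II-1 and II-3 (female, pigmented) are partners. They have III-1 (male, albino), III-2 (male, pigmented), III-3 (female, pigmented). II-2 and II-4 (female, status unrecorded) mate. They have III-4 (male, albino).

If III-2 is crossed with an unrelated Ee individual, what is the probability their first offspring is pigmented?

5/6

II-1 is pigmented so carries E and passed e to III-1 (ee), so II-1 is Ee.
II-3 is pigmented so carries E and passed e to III-1 (ee), so II-3 is Ee.
III-2 is a pigmented offspring of II-1 (Ee) × II-3 (Ee), whose cross gives 1/4 EE : 1/2 Ee : 1/4 ee; conditioning on being pigmented, III-2 is EE with probability 1/3, Ee with probability 2/3.
Summing over parental genotype combinations, P(offspring is pigmented) = 1/3·1 + 2/3·3/4 = 5/6.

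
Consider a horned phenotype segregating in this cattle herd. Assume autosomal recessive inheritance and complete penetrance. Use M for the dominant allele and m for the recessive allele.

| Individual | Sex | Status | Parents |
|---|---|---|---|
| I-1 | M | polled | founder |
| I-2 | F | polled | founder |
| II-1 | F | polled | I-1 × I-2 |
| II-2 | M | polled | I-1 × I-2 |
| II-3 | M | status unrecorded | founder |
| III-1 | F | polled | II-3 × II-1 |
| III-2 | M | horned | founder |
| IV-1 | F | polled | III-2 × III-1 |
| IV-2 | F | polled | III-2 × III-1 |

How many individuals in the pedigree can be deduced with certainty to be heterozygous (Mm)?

2

Obligate heterozygotes: IV-1 is polled so carries M and received m from III-2 (mm), so IV-1 is Mm; IV-2 is polled so carries M and received m from III-2 (mm), so IV-2 is Mm.
Every other individual is either homozygous by phenotype or has at least one consistent homozygous assignment, so the count is 2.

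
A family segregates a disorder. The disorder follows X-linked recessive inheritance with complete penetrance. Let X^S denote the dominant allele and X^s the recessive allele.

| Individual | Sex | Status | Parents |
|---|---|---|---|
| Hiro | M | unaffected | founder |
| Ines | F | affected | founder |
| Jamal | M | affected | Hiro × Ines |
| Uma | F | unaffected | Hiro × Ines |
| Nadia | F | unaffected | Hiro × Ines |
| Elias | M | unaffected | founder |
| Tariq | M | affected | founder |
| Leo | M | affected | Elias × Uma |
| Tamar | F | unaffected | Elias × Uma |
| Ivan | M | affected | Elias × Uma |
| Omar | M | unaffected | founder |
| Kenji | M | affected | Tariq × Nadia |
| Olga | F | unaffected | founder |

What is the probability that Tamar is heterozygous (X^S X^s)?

1/2

Elias is unaffected, so Elias is X^S Y.
Uma is unaffected so carries S and received s from Ines (X^s X^s), so Uma is X^S X^s.
Their cross gives offspring ratios 1/2 X^S X^S : 1/2 X^S X^s. Conditioning on Tamar being unaffected, P(X^S X^s) = 1/2 / 1 = 1/2.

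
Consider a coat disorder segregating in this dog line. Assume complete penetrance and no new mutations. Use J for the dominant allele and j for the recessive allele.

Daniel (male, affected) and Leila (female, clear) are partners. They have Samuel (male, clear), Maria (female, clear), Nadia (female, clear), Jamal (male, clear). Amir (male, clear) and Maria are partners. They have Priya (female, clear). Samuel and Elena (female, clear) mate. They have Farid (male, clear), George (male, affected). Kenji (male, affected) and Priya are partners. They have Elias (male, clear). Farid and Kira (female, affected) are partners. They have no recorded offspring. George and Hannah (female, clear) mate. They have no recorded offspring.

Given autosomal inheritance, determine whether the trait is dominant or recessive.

recessive

Samuel and Elena are both clear yet have an affected child George. Under dominance, an affected child requires at least one affected parent, so the trait cannot be dominant.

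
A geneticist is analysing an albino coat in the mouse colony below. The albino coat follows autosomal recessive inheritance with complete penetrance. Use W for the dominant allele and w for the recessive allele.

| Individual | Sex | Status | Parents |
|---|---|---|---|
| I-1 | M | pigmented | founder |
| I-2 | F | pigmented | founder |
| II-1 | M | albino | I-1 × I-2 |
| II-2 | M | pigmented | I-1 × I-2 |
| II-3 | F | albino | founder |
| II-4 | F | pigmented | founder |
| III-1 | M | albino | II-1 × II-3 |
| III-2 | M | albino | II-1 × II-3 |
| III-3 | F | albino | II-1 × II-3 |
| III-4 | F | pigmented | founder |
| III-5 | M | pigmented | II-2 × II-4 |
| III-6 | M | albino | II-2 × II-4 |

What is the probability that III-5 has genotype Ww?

2/3

II-2 is pigmented so carries W and passed w to III-6 (ww), so II-2 is Ww.
II-4 is pigmented so carries W and passed w to III-6 (ww), so II-4 is Ww.
Their cross gives offspring ratios 1/4 WW : 1/2 Ww : 1/4 ww. Conditioning on III-5 being pigmented, P(Ww) = 1/2 / 3/4 = 2/3.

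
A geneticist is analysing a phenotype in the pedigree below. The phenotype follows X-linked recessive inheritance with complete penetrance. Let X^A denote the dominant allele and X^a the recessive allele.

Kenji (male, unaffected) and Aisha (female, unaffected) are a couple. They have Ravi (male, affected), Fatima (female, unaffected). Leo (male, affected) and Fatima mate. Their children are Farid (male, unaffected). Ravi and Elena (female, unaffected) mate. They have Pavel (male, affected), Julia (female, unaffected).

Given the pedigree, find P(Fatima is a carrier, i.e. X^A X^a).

1/3

Kenji is unaffected, so Kenji is X^A Y.
Aisha is unaffected so carries A and passed a to Ravi (X^a Y), so Aisha is X^A X^a.
Their cross gives offspring ratios 1/2 X^A X^A : 1/2 X^A X^a. Conditioning on Fatima being unaffected, P(X^A X^a) = 1/2 / 1 = 1/2 before taking Fatima's own offspring into account.
Leo is affected, so Leo is X^a Y.
Now use Fatima's offspring. Probability of each recorded status — unaffected son Farid: 1/2 if Fatima is X^A X^a, 1 if X^A X^A.
Bayes: P(X^A X^a) = 1/2·1/2 / (1/2·1/2 + 1/2·1) = 1/3.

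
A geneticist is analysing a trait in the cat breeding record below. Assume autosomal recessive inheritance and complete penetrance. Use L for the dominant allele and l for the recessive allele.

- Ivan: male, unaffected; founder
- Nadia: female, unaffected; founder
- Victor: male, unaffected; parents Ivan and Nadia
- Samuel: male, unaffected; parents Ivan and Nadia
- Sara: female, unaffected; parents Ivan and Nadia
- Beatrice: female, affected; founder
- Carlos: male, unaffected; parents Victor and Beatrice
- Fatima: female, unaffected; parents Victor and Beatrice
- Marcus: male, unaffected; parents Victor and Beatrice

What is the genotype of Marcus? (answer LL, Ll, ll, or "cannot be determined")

From phenotype alone, Marcus is LL or Ll.
Marcus is unaffected so carries L and received l from Beatrice (ll), so Marcus is Ll.

Ll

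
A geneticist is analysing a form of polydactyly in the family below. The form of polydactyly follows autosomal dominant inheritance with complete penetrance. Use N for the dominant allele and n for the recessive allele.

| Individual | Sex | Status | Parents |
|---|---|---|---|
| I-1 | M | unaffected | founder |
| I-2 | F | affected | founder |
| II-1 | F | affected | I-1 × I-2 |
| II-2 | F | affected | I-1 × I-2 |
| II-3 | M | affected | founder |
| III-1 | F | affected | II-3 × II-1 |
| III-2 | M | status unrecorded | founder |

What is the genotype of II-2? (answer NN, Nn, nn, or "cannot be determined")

Nn

From phenotype alone, II-2 is NN or Nn.
II-2 is affected so carries N and received n from I-1 (nn), so II-2 is Nn.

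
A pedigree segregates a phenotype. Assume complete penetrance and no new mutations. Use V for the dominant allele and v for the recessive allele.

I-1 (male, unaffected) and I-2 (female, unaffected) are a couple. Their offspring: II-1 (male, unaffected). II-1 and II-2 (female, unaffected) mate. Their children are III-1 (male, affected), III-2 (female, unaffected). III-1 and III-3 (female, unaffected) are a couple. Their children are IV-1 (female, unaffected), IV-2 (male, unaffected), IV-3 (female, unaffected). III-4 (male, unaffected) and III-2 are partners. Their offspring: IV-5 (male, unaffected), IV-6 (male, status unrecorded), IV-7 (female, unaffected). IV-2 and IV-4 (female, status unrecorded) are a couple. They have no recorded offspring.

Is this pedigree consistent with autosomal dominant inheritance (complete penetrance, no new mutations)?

No

Under autosomal dominant, III-1 (affected, male) cannot arise from II-1 (unaffected) × II-2 (unaffected).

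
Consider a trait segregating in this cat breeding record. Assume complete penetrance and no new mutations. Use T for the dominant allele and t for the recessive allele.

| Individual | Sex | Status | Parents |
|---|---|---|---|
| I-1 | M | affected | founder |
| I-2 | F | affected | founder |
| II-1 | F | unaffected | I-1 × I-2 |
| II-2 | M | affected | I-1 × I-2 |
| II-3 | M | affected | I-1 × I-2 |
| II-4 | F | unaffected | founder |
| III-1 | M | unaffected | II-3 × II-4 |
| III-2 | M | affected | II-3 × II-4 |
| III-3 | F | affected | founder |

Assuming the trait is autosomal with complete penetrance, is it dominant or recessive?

dominant

I-1 and I-2 are both affected yet have an unaffected child II-1. Under a recessive model two affected parents are homozygous and every child would be affected, so the trait cannot be recessive.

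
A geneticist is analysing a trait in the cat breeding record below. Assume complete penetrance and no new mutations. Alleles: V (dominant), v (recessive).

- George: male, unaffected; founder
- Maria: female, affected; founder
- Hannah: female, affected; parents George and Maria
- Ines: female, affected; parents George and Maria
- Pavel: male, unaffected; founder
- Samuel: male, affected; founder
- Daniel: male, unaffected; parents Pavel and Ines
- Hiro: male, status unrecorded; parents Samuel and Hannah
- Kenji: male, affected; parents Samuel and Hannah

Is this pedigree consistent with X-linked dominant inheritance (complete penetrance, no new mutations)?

A consistent assignment under X-linked dominant exists: George X^v Y, Maria X^V X^V, Hannah X^V X^v, Ines X^V X^v, Pavel X^v Y, Samuel X^V Y, Daniel X^v Y, Hiro X^V Y, Kenji X^V Y.
In this assignment every recorded phenotype matches its genotype and every non-founder's genotype is obtainable from its parents' genotypes, so the pedigree is consistent.

Yes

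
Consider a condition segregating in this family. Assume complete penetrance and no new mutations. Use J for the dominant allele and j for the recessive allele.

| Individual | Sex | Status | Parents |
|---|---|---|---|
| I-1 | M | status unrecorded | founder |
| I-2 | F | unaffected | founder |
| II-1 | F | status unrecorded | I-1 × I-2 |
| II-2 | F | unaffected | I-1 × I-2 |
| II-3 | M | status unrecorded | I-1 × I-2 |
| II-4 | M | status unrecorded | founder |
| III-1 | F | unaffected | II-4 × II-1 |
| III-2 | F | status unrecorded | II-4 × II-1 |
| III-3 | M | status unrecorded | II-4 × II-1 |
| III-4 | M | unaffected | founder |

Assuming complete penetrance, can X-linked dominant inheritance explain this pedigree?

A consistent assignment under X-linked dominant exists: I-1 X^j Y, I-2 X^j X^j, II-1 X^j X^j, II-2 X^j X^j, II-3 X^j Y, II-4 X^j Y, III-1 X^j X^j, III-2 X^j X^j, III-3 X^j Y, III-4 X^j Y.
In this assignment every recorded phenotype matches its genotype and every non-founder's genotype is obtainable from its parents' genotypes, so the pedigree is consistent.

Yes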